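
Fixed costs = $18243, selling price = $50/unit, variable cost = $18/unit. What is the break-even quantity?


Formula: BEQ = Fixed Costs / (Price - Variable Cost)
Contribution margin = $50 - $18 = $32/unit
BEQ = ceil($18243 / $32/unit) = ceil(570.09) = 571 units

571 units


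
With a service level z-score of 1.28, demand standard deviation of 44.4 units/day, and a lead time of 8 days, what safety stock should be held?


Formula: SS = z * sigma_d * sqrt(LT)
sqrt(LT) = sqrt(8) = 2.8284
SS = 1.28 * 44.4 * 2.8284
SS = 160.7 units

160.7 units


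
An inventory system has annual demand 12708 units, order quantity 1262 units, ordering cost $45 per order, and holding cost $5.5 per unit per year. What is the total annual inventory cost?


TC = 12708/1262 * 45 + 1262/2 * 5.5

$3923.64


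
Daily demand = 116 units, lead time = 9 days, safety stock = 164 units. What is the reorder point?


Formula: ROP = (Daily Demand * Lead Time) + Safety Stock
Demand during lead time = 116 * 9 = 1044 units
ROP = 1044 + 164 = 1208 units

1208 units


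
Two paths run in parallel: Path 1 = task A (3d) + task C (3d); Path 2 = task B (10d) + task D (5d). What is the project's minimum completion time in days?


Path 1 = 3 + 3 = 6 days
Path 2 = 10 + 5 = 15 days
Duration = max(6, 15) = 15 days

15 days


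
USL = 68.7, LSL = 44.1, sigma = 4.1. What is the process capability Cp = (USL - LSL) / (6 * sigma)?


Cp = (68.7 - 44.1) / (6 * 4.1)

1.0


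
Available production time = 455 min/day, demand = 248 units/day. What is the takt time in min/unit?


Formula: Takt Time = Available Production Time / Customer Demand
Takt = 455 min/day / 248 units/day
Takt = 1.83 min/unit

1.83 min/unit


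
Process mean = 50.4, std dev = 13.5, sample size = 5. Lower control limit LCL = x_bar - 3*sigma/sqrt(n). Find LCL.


LCL = 50.4 - 3 * 13.5 / sqrt(5)

32.29


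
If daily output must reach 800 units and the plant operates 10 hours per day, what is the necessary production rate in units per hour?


Formula: Production Rate = Daily Demand / Available Hours
Rate = 800 units/day / 10 hours/day
Rate = 80.0 units/hour

80.0 units/hour


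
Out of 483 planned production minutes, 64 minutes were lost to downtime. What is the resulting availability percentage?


Formula: Availability = (Planned Time - Downtime) / Planned Time * 100
Uptime = 483 - 64 = 419 min
Availability = 419 / 483 * 100 = 86.7%

86.7%


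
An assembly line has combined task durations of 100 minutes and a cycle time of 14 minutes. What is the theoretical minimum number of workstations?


Formula: N_min = ceil(Sum of Task Times / Cycle Time)
N_min = ceil(100 min / 14 min) = ceil(7.1429)
N_min = 8 stations

8


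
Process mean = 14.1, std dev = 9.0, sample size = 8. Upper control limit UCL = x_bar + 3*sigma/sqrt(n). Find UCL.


UCL = 14.1 + 3 * 9.0 / sqrt(8)

23.65


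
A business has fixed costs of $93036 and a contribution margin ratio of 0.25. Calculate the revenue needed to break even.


Formula: BER = Fixed Costs / Contribution Margin Ratio
BER = $93036 / 0.25
BER = $372144.00 (to the nearest cent)

$372144.00


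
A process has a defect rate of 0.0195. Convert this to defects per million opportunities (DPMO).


DPMO = defect_rate * 1000000 = 0.0195 * 1000000

19500


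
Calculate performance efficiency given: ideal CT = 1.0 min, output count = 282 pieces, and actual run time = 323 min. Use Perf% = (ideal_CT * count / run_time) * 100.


Formula: Performance = (Ideal CT * Total Count) / Run Time * 100
Ideal output time = 1.0 * 282 = 282.0 min
Performance = 282.0 / 323 * 100 = 87.3%

87.3%


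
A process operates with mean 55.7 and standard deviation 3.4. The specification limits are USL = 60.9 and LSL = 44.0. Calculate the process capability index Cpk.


Cpu = (60.9 - 55.7) / (3 * 3.4) = 0.51
Cpl = (55.7 - 44.0) / (3 * 3.4) = 1.15
Cpk = min(0.51, 1.15) = 0.51

0.51


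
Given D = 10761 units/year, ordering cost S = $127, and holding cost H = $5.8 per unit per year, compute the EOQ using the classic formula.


Formula: EOQ = sqrt(2 * D * S / H)
Numerator: 2 * 10761 * 127 = 2733294
2DS/H = 2733294 / 5.8 = 471257.6
EOQ = sqrt(471257.6) = 686.5 units

686.5 units


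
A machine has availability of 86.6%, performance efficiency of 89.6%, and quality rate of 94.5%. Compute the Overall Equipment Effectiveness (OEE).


Formula: OEE = Availability * Performance * Quality / 10000
A * P = 86.6% * 89.6% / 100 = 77.59%
OEE = 77.59% * 94.5% / 100 = 73.3%

73.3%


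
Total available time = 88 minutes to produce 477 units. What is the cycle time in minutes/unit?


Formula: CT = Available Time / Number of Units
CT = 88 min / 477 units
CT = 0.18 min/unit

0.18 min/unit


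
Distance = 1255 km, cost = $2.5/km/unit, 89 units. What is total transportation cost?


TC = dist * cost * units = 1255 * 2.5 * 89 = $279237.50

$279237.50


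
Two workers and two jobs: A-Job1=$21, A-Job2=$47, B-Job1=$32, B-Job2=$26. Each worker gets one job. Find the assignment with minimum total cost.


Option 1: A->1 + B->2 = $21 + $26 = $47
Option 2: A->2 + B->1 = $47 + $32 = $79
Min cost = min($47, $79) = $47

$47


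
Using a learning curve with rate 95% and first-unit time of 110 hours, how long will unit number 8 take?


Formula: T_n = T_1 * (learning_rate)^(log2(n)) where learning_rate = rate/100
Doublings = log2(8) = 3
T_n = 110 * 0.95^3
T_n = 110 * 0.8574 = 94.3 hours

94.3 hours


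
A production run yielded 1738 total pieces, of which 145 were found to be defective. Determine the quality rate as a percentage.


Formula: Quality Rate = Good Pieces / Total Pieces * 100
Good pieces = 1738 - 145 = 1593
QR = 1593 / 1738 * 100 = 91.7%

91.7%


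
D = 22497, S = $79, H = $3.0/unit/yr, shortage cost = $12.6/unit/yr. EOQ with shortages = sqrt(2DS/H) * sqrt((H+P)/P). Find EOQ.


Formula: EOQ* = sqrt(2DS/H) * sqrt((H+P)/P)
Base EOQ = sqrt(2*22497*79/3.0) = 1088.5 units
Correction = sqrt((3.0+12.6)/12.6) = 1.1127
EOQ* = 1088.5 * 1.1127 = 1211.2 units

1211.2 units


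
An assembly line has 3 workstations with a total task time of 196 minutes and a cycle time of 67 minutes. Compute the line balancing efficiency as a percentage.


Formula: Efficiency = Sum of Task Times / (N_stations * CT) * 100
Total station capacity = 3 stations * 67 min = 201 min
Efficiency = 196 / 201 * 100 = 97.5%

97.5%


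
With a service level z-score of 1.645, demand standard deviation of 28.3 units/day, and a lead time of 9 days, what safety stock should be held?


Formula: SS = z * sigma_d * sqrt(LT)
sqrt(LT) = sqrt(9) = 3.0
SS = 1.645 * 28.3 * 3.0
SS = 139.7 units

139.7 units


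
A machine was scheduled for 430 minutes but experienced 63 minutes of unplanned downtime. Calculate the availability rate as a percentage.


Formula: Availability = (Planned Time - Downtime) / Planned Time * 100
Uptime = 430 - 63 = 367 min
Availability = 367 / 430 * 100 = 85.3%

85.3%


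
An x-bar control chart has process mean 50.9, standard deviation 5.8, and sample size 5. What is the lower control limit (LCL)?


LCL = 50.9 - 3 * 5.8 / sqrt(5)

43.12


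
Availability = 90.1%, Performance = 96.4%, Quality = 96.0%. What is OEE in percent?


Formula: OEE = Availability * Performance * Quality / 10000
A * P = 90.1% * 96.4% / 100 = 86.86%
OEE = 86.86% * 96.0% / 100 = 83.4%

83.4%


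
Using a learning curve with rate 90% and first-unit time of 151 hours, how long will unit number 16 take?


Formula: T_n = T_1 * (learning_rate)^(log2(n)) where learning_rate = rate/100
Doublings = log2(16) = 4
T_n = 151 * 0.9^4
T_n = 151 * 0.6561 = 99.1 hours

99.1 hours


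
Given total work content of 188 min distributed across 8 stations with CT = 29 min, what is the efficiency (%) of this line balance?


Formula: Efficiency = Sum of Task Times / (N_stations * CT) * 100
Total station capacity = 8 stations * 29 min = 232 min
Efficiency = 188 / 232 * 100 = 81.0%

81.0%


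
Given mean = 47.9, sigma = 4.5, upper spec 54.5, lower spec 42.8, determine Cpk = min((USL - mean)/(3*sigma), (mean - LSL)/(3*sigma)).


Cpu = (54.5 - 47.9) / (3 * 4.5) = 0.49
Cpl = (47.9 - 42.8) / (3 * 4.5) = 0.38
Cpk = min(0.49, 0.38) = 0.38

0.38


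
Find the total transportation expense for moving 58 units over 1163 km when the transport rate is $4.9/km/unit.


TC = dist * cost * units = 1163 * 4.9 * 58 = $330524.60

$330524.60


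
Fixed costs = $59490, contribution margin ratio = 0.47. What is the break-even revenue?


Formula: BER = Fixed Costs / Contribution Margin Ratio
BER = $59490 / 0.47
BER = $126574.47 (to the nearest cent)

$126574.47


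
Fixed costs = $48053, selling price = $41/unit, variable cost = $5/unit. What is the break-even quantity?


Formula: BEQ = Fixed Costs / (Price - Variable Cost)
Contribution margin = $41 - $5 = $36/unit
BEQ = ceil($48053 / $36/unit) = ceil(1334.81) = 1335 units

1335 units


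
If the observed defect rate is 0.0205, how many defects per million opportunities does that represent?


DPMO = defect_rate * 1000000 = 0.0205 * 1000000

20500


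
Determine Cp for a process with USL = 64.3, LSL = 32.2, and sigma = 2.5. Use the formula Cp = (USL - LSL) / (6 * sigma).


Cp = (64.3 - 32.2) / (6 * 2.5)

2.14


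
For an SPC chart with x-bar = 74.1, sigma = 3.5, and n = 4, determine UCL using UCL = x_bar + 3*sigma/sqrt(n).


UCL = 74.1 + 3 * 3.5 / sqrt(4)

79.35


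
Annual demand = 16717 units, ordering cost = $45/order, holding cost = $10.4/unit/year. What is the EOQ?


Formula: EOQ = sqrt(2 * D * S / H)
Numerator: 2 * 16717 * 45 = 1504530
2DS/H = 1504530 / 10.4 = 144666.3
EOQ = sqrt(144666.3) = 380.4 units

380.4 units


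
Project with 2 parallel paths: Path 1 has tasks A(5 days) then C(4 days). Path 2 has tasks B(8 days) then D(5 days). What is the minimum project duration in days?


Path 1 = 5 + 4 = 9 days
Path 2 = 8 + 5 = 13 days
Duration = max(9, 13) = 13 days

13 days


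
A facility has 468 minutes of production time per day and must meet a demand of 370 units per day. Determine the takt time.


Formula: Takt Time = Available Production Time / Customer Demand
Takt = 468 min/day / 370 units/day
Takt = 1.26 min/unit

1.26 min/unit


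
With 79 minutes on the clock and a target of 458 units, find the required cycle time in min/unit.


Formula: CT = Available Time / Number of Units
CT = 79 min / 458 units
CT = 0.17 min/unit

0.17 min/unit


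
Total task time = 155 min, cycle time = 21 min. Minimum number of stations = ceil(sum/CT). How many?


Formula: N_min = ceil(Sum of Task Times / Cycle Time)
N_min = ceil(155 min / 21 min) = ceil(7.381)
N_min = 8 stations

8


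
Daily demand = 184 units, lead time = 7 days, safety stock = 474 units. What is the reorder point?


Formula: ROP = (Daily Demand * Lead Time) + Safety Stock
Demand during lead time = 184 * 7 = 1288 units
ROP = 1288 + 474 = 1762 units

1762 units


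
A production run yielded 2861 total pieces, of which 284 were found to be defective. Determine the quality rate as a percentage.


Formula: Quality Rate = Good Pieces / Total Pieces * 100
Good pieces = 2861 - 284 = 2577
QR = 2577 / 2861 * 100 = 90.1%

90.1%


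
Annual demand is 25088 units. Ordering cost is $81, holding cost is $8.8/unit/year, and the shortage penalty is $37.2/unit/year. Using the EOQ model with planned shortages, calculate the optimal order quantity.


Formula: EOQ* = sqrt(2DS/H) * sqrt((H+P)/P)
Base EOQ = sqrt(2*25088*81/8.8) = 679.59 units
Correction = sqrt((8.8+37.2)/37.2) = 1.11201
EOQ* = 679.59 * 1.11201 = 755.7 units

755.7 units


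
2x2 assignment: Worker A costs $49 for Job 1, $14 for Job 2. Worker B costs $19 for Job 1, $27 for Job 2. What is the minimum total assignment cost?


Option 1: A->1 + B->2 = $49 + $27 = $76
Option 2: A->2 + B->1 = $14 + $19 = $33
Min cost = min($76, $33) = $33

$33


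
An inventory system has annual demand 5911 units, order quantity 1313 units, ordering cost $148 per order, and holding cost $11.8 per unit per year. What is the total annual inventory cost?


TC = 5911/1313 * 148 + 1313/2 * 11.8

$8412.98


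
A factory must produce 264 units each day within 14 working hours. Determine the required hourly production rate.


Formula: Production Rate = Daily Demand / Available Hours
Rate = 264 units/day / 14 hours/day
Rate = 18.9 units/hour

18.9 units/hour


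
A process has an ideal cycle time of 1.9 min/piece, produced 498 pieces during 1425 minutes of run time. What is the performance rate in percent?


Formula: Performance = (Ideal CT * Total Count) / Run Time * 100
Ideal output time = 1.9 * 498 = 946.2 min
Performance = 946.2 / 1425 * 100 = 66.4%

66.4%


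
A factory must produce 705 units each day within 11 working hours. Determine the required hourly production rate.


Formula: Production Rate = Daily Demand / Available Hours
Rate = 705 units/day / 11 hours/day
Rate = 64.1 units/hour

64.1 units/hour


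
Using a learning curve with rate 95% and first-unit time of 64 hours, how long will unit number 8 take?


Formula: T_n = T_1 * (learning_rate)^(log2(n)) where learning_rate = rate/100
Doublings = log2(8) = 3
T_n = 64 * 0.95^3
T_n = 64 * 0.8574 = 54.9 hours

54.9 hours


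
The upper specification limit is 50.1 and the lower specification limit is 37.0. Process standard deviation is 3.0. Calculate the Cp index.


Cp = (50.1 - 37.0) / (6 * 3.0)

0.73


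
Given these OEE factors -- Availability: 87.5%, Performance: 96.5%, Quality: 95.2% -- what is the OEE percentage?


Formula: OEE = Availability * Performance * Quality / 10000
A * P = 87.5% * 96.5% / 100 = 84.44%
OEE = 84.44% * 95.2% / 100 = 80.4%

80.4%


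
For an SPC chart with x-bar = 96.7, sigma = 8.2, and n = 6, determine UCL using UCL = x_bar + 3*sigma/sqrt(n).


UCL = 96.7 + 3 * 8.2 / sqrt(6)

106.74


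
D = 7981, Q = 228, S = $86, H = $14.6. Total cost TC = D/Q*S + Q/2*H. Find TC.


TC = 7981/228 * 86 + 228/2 * 14.6

$4674.78


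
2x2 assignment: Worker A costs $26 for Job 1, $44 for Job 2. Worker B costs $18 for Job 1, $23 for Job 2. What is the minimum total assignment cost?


Option 1: A->1 + B->2 = $26 + $23 = $49
Option 2: A->2 + B->1 = $44 + $18 = $62
Min cost = min($49, $62) = $49

$49


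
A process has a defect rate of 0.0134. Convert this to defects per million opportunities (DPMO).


DPMO = defect_rate * 1000000 = 0.0134 * 1000000

13400


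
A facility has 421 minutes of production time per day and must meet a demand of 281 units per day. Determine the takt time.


Formula: Takt Time = Available Production Time / Customer Demand
Takt = 421 min/day / 281 units/day
Takt = 1.5 min/unit

1.5 min/unit


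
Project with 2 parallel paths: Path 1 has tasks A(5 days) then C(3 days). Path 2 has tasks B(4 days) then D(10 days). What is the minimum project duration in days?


Path 1 = 5 + 3 = 8 days
Path 2 = 4 + 10 = 14 days
Duration = max(8, 14) = 14 days

14 days


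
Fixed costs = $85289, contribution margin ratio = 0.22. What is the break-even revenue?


Formula: BER = Fixed Costs / Contribution Margin Ratio
BER = $85289 / 0.22
BER = $387677.27 (to the nearest cent)

$387677.27


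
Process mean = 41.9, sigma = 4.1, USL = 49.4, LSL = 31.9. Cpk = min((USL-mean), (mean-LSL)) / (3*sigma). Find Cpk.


Cpu = (49.4 - 41.9) / (3 * 4.1) = 0.61
Cpl = (41.9 - 31.9) / (3 * 4.1) = 0.81
Cpk = min(0.61, 0.81) = 0.61

0.61


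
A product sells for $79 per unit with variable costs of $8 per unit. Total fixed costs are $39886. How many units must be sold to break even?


Formula: BEQ = Fixed Costs / (Price - Variable Cost)
Contribution margin = $79 - $8 = $71/unit
BEQ = ceil($39886 / $71/unit) = ceil(561.77) = 562 units

562 units


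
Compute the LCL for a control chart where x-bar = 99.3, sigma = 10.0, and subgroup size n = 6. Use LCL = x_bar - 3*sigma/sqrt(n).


LCL = 99.3 - 3 * 10.0 / sqrt(6)

87.05


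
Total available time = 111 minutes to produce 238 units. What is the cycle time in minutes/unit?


Formula: CT = Available Time / Number of Units
CT = 111 min / 238 units
CT = 0.47 min/unit

0.47 min/unit


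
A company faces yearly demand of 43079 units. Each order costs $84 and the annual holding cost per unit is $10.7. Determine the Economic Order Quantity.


Formula: EOQ = sqrt(2 * D * S / H)
Numerator: 2 * 43079 * 84 = 7237272
2DS/H = 7237272 / 10.7 = 676380.6
EOQ = sqrt(676380.6) = 822.4 units

822.4 units


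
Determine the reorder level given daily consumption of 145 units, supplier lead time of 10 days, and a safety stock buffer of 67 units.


Formula: ROP = (Daily Demand * Lead Time) + Safety Stock
Demand during lead time = 145 * 10 = 1450 units
ROP = 1450 + 67 = 1517 units

1517 units


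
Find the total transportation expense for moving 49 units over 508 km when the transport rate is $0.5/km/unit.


TC = dist * cost * units = 508 * 0.5 * 49 = $12446.00

$12446.00


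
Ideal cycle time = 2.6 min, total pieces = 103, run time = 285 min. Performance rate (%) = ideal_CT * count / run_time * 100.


Formula: Performance = (Ideal CT * Total Count) / Run Time * 100
Ideal output time = 2.6 * 103 = 267.8 min
Performance = 267.8 / 285 * 100 = 94.0%

94.0%


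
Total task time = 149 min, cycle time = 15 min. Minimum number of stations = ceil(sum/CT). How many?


Formula: N_min = ceil(Sum of Task Times / Cycle Time)
N_min = ceil(149 min / 15 min) = ceil(9.9333)
N_min = 10 stations

10


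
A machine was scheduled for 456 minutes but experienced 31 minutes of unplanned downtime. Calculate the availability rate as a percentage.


Formula: Availability = (Planned Time - Downtime) / Planned Time * 100
Uptime = 456 - 31 = 425 min
Availability = 425 / 456 * 100 = 93.2%

93.2%


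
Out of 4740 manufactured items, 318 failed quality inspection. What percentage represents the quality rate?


Formula: Quality Rate = Good Pieces / Total Pieces * 100
Good pieces = 4740 - 318 = 4422
QR = 4422 / 4740 * 100 = 93.3%

93.3%


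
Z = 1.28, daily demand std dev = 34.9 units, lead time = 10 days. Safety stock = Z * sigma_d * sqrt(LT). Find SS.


Formula: SS = z * sigma_d * sqrt(LT)
sqrt(LT) = sqrt(10) = 3.1623
SS = 1.28 * 34.9 * 3.1623
SS = 141.3 units

141.3 units


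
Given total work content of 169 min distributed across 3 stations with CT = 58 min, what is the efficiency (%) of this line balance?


Formula: Efficiency = Sum of Task Times / (N_stations * CT) * 100
Total station capacity = 3 stations * 58 min = 174 min
Efficiency = 169 / 174 * 100 = 97.1%

97.1%


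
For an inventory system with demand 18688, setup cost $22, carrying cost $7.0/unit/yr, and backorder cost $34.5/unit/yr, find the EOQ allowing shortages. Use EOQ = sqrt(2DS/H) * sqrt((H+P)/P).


Formula: EOQ* = sqrt(2DS/H) * sqrt((H+P)/P)
Base EOQ = sqrt(2*18688*22/7.0) = 342.74 units
Correction = sqrt((7.0+34.5)/34.5) = 1.09677
EOQ* = 342.74 * 1.09677 = 375.9 units

375.9 units


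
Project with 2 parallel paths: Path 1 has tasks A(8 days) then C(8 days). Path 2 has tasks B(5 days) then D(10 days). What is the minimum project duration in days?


Path 1 = 8 + 8 = 16 days
Path 2 = 5 + 10 = 15 days
Duration = max(16, 15) = 16 days

16 days


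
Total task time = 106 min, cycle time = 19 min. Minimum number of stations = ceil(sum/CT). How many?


Formula: N_min = ceil(Sum of Task Times / Cycle Time)
N_min = ceil(106 min / 19 min) = ceil(5.5789)
N_min = 6 stations

6


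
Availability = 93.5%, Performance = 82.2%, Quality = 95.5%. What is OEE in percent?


Formula: OEE = Availability * Performance * Quality / 10000
A * P = 93.5% * 82.2% / 100 = 76.86%
OEE = 76.86% * 95.5% / 100 = 73.4%

73.4%


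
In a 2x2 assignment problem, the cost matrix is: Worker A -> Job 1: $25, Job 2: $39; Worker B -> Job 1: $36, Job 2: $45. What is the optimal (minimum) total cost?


Option 1: A->1 + B->2 = $25 + $45 = $70
Option 2: A->2 + B->1 = $39 + $36 = $75
Min cost = min($70, $75) = $70

$70


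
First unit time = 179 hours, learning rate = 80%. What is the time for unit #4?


Formula: T_n = T_1 * (learning_rate)^(log2(n)) where learning_rate = rate/100
Doublings = log2(4) = 2
T_n = 179 * 0.8^2
T_n = 179 * 0.64 = 114.6 hours

114.6 hours


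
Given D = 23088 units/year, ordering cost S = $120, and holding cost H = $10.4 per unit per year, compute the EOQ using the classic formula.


Formula: EOQ = sqrt(2 * D * S / H)
Numerator: 2 * 23088 * 120 = 5541120
2DS/H = 5541120 / 10.4 = 532800.0
EOQ = sqrt(532800.0) = 729.9 units

729.9 units


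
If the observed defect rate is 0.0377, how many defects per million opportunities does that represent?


DPMO = defect_rate * 1000000 = 0.0377 * 1000000

37700


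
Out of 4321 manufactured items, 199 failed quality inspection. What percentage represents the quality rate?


Formula: Quality Rate = Good Pieces / Total Pieces * 100
Good pieces = 4321 - 199 = 4122
QR = 4122 / 4321 * 100 = 95.4%

95.4%


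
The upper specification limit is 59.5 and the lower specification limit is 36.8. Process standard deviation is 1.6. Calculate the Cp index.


Cp = (59.5 - 36.8) / (6 * 1.6)

2.36


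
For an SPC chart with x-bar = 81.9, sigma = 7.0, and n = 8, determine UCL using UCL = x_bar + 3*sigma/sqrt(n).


UCL = 81.9 + 3 * 7.0 / sqrt(8)

89.32


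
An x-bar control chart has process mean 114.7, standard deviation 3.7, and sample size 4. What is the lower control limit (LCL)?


LCL = 114.7 - 3 * 3.7 / sqrt(4)

109.15


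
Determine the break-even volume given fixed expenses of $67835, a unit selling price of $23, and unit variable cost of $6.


Formula: BEQ = Fixed Costs / (Price - Variable Cost)
Contribution margin = $23 - $6 = $17/unit
BEQ = ceil($67835 / $17/unit) = ceil(3990.29) = 3991 units

3991 units


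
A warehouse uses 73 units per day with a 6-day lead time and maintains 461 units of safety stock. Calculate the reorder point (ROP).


Formula: ROP = (Daily Demand * Lead Time) + Safety Stock
Demand during lead time = 73 * 6 = 438 units
ROP = 438 + 461 = 899 units

899 units


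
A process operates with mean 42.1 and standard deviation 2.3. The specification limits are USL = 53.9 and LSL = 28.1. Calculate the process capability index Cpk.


Cpu = (53.9 - 42.1) / (3 * 2.3) = 1.71
Cpl = (42.1 - 28.1) / (3 * 2.3) = 2.03
Cpk = min(1.71, 2.03) = 1.71

1.71


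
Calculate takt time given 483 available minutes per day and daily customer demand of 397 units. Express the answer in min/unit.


Formula: Takt Time = Available Production Time / Customer Demand
Takt = 483 min/day / 397 units/day
Takt = 1.22 min/unit

1.22 min/unit


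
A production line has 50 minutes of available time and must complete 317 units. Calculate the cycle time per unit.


Formula: CT = Available Time / Number of Units
CT = 50 min / 317 units
CT = 0.16 min/unit

0.16 min/unit


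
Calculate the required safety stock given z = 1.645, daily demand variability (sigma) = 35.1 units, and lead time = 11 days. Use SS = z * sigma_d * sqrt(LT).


Formula: SS = z * sigma_d * sqrt(LT)
sqrt(LT) = sqrt(11) = 3.3166
SS = 1.645 * 35.1 * 3.3166
SS = 191.5 units

191.5 units


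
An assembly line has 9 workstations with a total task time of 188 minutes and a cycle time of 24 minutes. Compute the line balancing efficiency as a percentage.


Formula: Efficiency = Sum of Task Times / (N_stations * CT) * 100
Total station capacity = 9 stations * 24 min = 216 min
Efficiency = 188 / 216 * 100 = 87.0%

87.0%


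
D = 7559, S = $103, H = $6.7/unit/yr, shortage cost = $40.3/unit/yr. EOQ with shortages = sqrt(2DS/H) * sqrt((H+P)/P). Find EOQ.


Formula: EOQ* = sqrt(2DS/H) * sqrt((H+P)/P)
Base EOQ = sqrt(2*7559*103/6.7) = 482.09 units
Correction = sqrt((6.7+40.3)/40.3) = 1.07993
EOQ* = 482.09 * 1.07993 = 520.6 units

520.6 units


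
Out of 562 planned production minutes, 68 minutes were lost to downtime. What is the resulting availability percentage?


Formula: Availability = (Planned Time - Downtime) / Planned Time * 100
Uptime = 562 - 68 = 494 min
Availability = 494 / 562 * 100 = 87.9%

87.9%


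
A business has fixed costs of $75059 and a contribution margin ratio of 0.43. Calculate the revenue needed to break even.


Formula: BER = Fixed Costs / Contribution Margin Ratio
BER = $75059 / 0.43
BER = $174555.81 (to the nearest cent)

$174555.81


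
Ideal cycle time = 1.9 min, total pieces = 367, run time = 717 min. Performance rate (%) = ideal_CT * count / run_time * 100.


Formula: Performance = (Ideal CT * Total Count) / Run Time * 100
Ideal output time = 1.9 * 367 = 697.3 min
Performance = 697.3 / 717 * 100 = 97.3%

97.3%


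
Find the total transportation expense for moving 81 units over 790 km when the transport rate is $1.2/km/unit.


TC = dist * cost * units = 790 * 1.2 * 81 = $76788.00

$76788.00


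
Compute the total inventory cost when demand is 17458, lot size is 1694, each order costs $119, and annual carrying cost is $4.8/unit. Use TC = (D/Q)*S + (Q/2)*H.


TC = 17458/1694 * 119 + 1694/2 * 4.8

$5291.99


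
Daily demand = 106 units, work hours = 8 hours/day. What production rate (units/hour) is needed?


Formula: Production Rate = Daily Demand / Available Hours
Rate = 106 units/day / 8 hours/day
Rate = 13.3 units/hour

13.3 units/hour


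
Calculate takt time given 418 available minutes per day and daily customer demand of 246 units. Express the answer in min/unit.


Formula: Takt Time = Available Production Time / Customer Demand
Takt = 418 min/day / 246 units/day
Takt = 1.7 min/unit

1.7 min/unit


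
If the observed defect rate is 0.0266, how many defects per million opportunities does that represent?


DPMO = defect_rate * 1000000 = 0.0266 * 1000000

26600


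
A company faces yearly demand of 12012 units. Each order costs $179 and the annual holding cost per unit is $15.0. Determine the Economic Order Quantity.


Formula: EOQ = sqrt(2 * D * S / H)
Numerator: 2 * 12012 * 179 = 4300296
2DS/H = 4300296 / 15.0 = 286686.4
EOQ = sqrt(286686.4) = 535.4 units

535.4 units


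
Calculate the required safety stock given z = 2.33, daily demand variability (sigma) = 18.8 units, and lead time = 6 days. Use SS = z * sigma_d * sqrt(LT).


Formula: SS = z * sigma_d * sqrt(LT)
sqrt(LT) = sqrt(6) = 2.4495
SS = 2.33 * 18.8 * 2.4495
SS = 107.3 units

107.3 units


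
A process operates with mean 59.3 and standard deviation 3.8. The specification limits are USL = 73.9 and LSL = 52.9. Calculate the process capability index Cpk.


Cpu = (73.9 - 59.3) / (3 * 3.8) = 1.28
Cpl = (59.3 - 52.9) / (3 * 3.8) = 0.56
Cpk = min(1.28, 0.56) = 0.56

0.56


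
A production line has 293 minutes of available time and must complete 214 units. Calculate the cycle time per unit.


Formula: CT = Available Time / Number of Units
CT = 293 min / 214 units
CT = 1.37 min/unit

1.37 min/unit


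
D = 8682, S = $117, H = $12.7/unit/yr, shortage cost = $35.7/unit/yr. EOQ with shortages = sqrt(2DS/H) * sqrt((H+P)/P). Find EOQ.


Formula: EOQ* = sqrt(2DS/H) * sqrt((H+P)/P)
Base EOQ = sqrt(2*8682*117/12.7) = 399.96 units
Correction = sqrt((12.7+35.7)/35.7) = 1.16436
EOQ* = 399.96 * 1.16436 = 465.7 units

465.7 units


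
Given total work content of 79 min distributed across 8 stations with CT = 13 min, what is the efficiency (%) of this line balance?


Formula: Efficiency = Sum of Task Times / (N_stations * CT) * 100
Total station capacity = 8 stations * 13 min = 104 min
Efficiency = 79 / 104 * 100 = 76.0%

76.0%


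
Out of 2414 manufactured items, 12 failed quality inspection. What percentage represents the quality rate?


Formula: Quality Rate = Good Pieces / Total Pieces * 100
Good pieces = 2414 - 12 = 2402
QR = 2402 / 2414 * 100 = 99.5%

99.5%


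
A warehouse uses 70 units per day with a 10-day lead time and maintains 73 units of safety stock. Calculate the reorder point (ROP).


Formula: ROP = (Daily Demand * Lead Time) + Safety Stock
Demand during lead time = 70 * 10 = 700 units
ROP = 700 + 73 = 773 units

773 units


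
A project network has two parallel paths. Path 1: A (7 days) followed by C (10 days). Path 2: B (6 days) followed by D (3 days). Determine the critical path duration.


Path 1 = 7 + 10 = 17 days
Path 2 = 6 + 3 = 9 days
Duration = max(17, 9) = 17 days

17 days


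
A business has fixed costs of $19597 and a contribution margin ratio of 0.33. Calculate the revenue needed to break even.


Formula: BER = Fixed Costs / Contribution Margin Ratio
BER = $19597 / 0.33
BER = $59384.85 (to the nearest cent)

$59384.85


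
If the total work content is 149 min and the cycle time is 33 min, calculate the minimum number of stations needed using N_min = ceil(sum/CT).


Formula: N_min = ceil(Sum of Task Times / Cycle Time)
N_min = ceil(149 min / 33 min) = ceil(4.5152)
N_min = 5 stations

5


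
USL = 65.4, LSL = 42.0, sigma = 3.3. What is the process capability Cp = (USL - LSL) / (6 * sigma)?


Cp = (65.4 - 42.0) / (6 * 3.3)

1.18


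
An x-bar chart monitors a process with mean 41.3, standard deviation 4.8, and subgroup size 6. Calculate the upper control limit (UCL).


UCL = 41.3 + 3 * 4.8 / sqrt(6)

47.18


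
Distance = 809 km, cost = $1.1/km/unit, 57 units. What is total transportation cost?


TC = dist * cost * units = 809 * 1.1 * 57 = $50724.30

$50724.30


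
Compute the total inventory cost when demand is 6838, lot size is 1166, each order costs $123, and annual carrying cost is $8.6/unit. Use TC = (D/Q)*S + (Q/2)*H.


TC = 6838/1166 * 123 + 1166/2 * 8.6

$5735.13


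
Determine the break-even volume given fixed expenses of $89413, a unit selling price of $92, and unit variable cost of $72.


Formula: BEQ = Fixed Costs / (Price - Variable Cost)
Contribution margin = $92 - $72 = $20/unit
BEQ = ceil($89413 / $20/unit) = ceil(4470.65) = 4471 units

4471 units


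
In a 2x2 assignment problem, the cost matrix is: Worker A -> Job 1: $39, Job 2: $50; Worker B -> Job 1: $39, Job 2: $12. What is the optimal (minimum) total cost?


Option 1: A->1 + B->2 = $39 + $12 = $51
Option 2: A->2 + B->1 = $50 + $39 = $89
Min cost = min($51, $89) = $51

$51


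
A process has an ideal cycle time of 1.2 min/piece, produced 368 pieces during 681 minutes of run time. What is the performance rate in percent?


Formula: Performance = (Ideal CT * Total Count) / Run Time * 100
Ideal output time = 1.2 * 368 = 441.6 min
Performance = 441.6 / 681 * 100 = 64.8%

64.8%


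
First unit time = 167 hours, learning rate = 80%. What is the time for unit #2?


Formula: T_n = T_1 * (learning_rate)^(log2(n)) where learning_rate = rate/100
Doublings = log2(2) = 1
T_n = 167 * 0.8^1
T_n = 167 * 0.8 = 133.6 hours

133.6 hours


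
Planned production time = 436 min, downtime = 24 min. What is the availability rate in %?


Formula: Availability = (Planned Time - Downtime) / Planned Time * 100
Uptime = 436 - 24 = 412 min
Availability = 412 / 436 * 100 = 94.5%

94.5%


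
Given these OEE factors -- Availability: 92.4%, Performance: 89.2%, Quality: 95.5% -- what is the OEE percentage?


Formula: OEE = Availability * Performance * Quality / 10000
A * P = 92.4% * 89.2% / 100 = 82.42%
OEE = 82.42% * 95.5% / 100 = 78.7%

78.7%


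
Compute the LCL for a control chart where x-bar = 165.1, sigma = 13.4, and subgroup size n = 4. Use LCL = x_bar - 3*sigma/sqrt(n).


LCL = 165.1 - 3 * 13.4 / sqrt(4)

145.0


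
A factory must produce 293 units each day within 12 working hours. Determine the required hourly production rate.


Formula: Production Rate = Daily Demand / Available Hours
Rate = 293 units/day / 12 hours/day
Rate = 24.4 units/hour

24.4 units/hour


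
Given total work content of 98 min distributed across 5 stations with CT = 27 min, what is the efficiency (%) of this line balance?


Formula: Efficiency = Sum of Task Times / (N_stations * CT) * 100
Total station capacity = 5 stations * 27 min = 135 min
Efficiency = 98 / 135 * 100 = 72.6%

72.6%


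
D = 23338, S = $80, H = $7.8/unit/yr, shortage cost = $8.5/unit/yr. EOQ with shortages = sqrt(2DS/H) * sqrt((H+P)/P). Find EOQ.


Formula: EOQ* = sqrt(2DS/H) * sqrt((H+P)/P)
Base EOQ = sqrt(2*23338*80/7.8) = 691.9 units
Correction = sqrt((7.8+8.5)/8.5) = 1.38479
EOQ* = 691.9 * 1.38479 = 958.1 units

958.1 units


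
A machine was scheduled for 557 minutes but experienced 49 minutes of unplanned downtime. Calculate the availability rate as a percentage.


Formula: Availability = (Planned Time - Downtime) / Planned Time * 100
Uptime = 557 - 49 = 508 min
Availability = 508 / 557 * 100 = 91.2%

91.2%


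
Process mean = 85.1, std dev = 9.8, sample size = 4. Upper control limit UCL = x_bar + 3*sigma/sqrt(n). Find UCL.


UCL = 85.1 + 3 * 9.8 / sqrt(4)

99.8


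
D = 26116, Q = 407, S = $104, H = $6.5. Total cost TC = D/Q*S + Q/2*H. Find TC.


TC = 26116/407 * 104 + 407/2 * 6.5

$7996.13


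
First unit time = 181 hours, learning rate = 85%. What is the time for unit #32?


Formula: T_n = T_1 * (learning_rate)^(log2(n)) where learning_rate = rate/100
Doublings = log2(32) = 5
T_n = 181 * 0.85^5
T_n = 181 * 0.4437 = 80.3 hours

80.3 hours


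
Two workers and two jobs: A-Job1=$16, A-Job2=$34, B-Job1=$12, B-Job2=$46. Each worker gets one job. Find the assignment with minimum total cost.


Option 1: A->1 + B->2 = $16 + $46 = $62
Option 2: A->2 + B->1 = $34 + $12 = $46
Min cost = min($62, $46) = $46

$46


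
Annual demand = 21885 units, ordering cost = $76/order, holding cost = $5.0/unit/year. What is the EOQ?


Formula: EOQ = sqrt(2 * D * S / H)
Numerator: 2 * 21885 * 76 = 3326520
2DS/H = 3326520 / 5.0 = 665304.0
EOQ = sqrt(665304.0) = 815.7 units

815.7 units


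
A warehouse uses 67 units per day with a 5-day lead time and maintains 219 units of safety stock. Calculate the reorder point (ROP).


Formula: ROP = (Daily Demand * Lead Time) + Safety Stock
Demand during lead time = 67 * 5 = 335 units
ROP = 335 + 219 = 554 units

554 units


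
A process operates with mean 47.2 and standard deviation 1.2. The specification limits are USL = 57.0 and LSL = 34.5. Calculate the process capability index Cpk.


Cpu = (57.0 - 47.2) / (3 * 1.2) = 2.72
Cpl = (47.2 - 34.5) / (3 * 1.2) = 3.53
Cpk = min(2.72, 3.53) = 2.72

2.72


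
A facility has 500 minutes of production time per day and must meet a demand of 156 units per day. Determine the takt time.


Formula: Takt Time = Available Production Time / Customer Demand
Takt = 500 min/day / 156 units/day
Takt = 3.21 min/unit

3.21 min/unit


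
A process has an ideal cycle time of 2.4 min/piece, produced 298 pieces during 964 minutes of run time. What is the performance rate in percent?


Formula: Performance = (Ideal CT * Total Count) / Run Time * 100
Ideal output time = 2.4 * 298 = 715.2 min
Performance = 715.2 / 964 * 100 = 74.2%

74.2%


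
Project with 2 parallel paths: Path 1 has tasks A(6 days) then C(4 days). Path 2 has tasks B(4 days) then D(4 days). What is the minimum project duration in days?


Path 1 = 6 + 4 = 10 days
Path 2 = 4 + 4 = 8 days
Duration = max(10, 8) = 10 days

10 days


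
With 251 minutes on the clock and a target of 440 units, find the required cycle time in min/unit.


Formula: CT = Available Time / Number of Units
CT = 251 min / 440 units
CT = 0.57 min/unit

0.57 min/unit


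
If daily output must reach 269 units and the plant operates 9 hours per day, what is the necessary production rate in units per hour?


Formula: Production Rate = Daily Demand / Available Hours
Rate = 269 units/day / 9 hours/day
Rate = 29.9 units/hour

29.9 units/hour


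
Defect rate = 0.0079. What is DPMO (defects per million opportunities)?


DPMO = defect_rate * 1000000 = 0.0079 * 1000000

7900


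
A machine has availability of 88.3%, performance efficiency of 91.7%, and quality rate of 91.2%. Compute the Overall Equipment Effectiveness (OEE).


Formula: OEE = Availability * Performance * Quality / 10000
A * P = 88.3% * 91.7% / 100 = 80.97%
OEE = 80.97% * 91.2% / 100 = 73.8%

73.8%


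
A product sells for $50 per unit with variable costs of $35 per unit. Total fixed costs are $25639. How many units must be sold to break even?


Formula: BEQ = Fixed Costs / (Price - Variable Cost)
Contribution margin = $50 - $35 = $15/unit
BEQ = ceil($25639 / $15/unit) = ceil(1709.27) = 1710 units

1710 units


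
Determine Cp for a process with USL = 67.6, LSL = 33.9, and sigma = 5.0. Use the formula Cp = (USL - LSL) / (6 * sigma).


Cp = (67.6 - 33.9) / (6 * 5.0)

1.12


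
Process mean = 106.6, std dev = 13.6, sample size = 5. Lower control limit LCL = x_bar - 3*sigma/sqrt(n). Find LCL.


LCL = 106.6 - 3 * 13.6 / sqrt(5)

88.35


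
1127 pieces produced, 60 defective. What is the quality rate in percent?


Formula: Quality Rate = Good Pieces / Total Pieces * 100
Good pieces = 1127 - 60 = 1067
QR = 1067 / 1127 * 100 = 94.7%

94.7%


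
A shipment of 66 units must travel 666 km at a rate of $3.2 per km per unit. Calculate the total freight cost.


TC = dist * cost * units = 666 * 3.2 * 66 = $140659.20

$140659.20


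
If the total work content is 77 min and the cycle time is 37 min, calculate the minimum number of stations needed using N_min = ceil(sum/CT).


Formula: N_min = ceil(Sum of Task Times / Cycle Time)
N_min = ceil(77 min / 37 min) = ceil(2.0811)
N_min = 3 stations

3


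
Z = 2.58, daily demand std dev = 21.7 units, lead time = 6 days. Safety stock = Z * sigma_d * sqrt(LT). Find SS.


Formula: SS = z * sigma_d * sqrt(LT)
sqrt(LT) = sqrt(6) = 2.4495
SS = 2.58 * 21.7 * 2.4495
SS = 137.1 units

137.1 units


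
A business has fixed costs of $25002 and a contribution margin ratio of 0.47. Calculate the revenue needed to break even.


Formula: BER = Fixed Costs / Contribution Margin Ratio
BER = $25002 / 0.47
BER = $53195.74 (to the nearest cent)

$53195.74


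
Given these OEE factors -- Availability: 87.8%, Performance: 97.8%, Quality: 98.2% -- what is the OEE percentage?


Formula: OEE = Availability * Performance * Quality / 10000
A * P = 87.8% * 97.8% / 100 = 85.87%
OEE = 85.87% * 98.2% / 100 = 84.3%

84.3%


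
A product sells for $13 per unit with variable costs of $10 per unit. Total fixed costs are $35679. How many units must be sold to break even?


Formula: BEQ = Fixed Costs / (Price - Variable Cost)
Contribution margin = $13 - $10 = $3/unit
BEQ = ceil($35679 / $3/unit) = ceil(11893.0) = 11893 units

11893 units


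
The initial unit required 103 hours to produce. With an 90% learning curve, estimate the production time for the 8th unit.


Formula: T_n = T_1 * (learning_rate)^(log2(n)) where learning_rate = rate/100
Doublings = log2(8) = 3
T_n = 103 * 0.9^3
T_n = 103 * 0.729 = 75.1 hours

75.1 hours


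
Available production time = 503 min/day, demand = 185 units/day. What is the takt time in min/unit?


Formula: Takt Time = Available Production Time / Customer Demand
Takt = 503 min/day / 185 units/day
Takt = 2.72 min/unit

2.72 min/unit


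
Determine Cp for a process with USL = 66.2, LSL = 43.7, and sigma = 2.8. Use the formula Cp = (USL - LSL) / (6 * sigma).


Cp = (66.2 - 43.7) / (6 * 2.8)

1.34


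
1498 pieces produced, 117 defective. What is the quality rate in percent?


Formula: Quality Rate = Good Pieces / Total Pieces * 100
Good pieces = 1498 - 117 = 1381
QR = 1381 / 1498 * 100 = 92.2%

92.2%


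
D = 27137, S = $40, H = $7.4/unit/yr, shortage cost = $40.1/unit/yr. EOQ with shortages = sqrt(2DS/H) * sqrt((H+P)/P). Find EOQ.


Formula: EOQ* = sqrt(2DS/H) * sqrt((H+P)/P)
Base EOQ = sqrt(2*27137*40/7.4) = 541.64 units
Correction = sqrt((7.4+40.1)/40.1) = 1.08837
EOQ* = 541.64 * 1.08837 = 589.5 units

589.5 units
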